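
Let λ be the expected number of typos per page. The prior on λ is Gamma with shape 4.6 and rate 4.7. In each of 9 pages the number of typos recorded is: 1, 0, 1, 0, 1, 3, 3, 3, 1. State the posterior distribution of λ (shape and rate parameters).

The Poisson likelihood adds the total count to the shape and the number of exposure periods to the rate. Here ∑xᵢ = 13 and n = 9, so shape 4.6→17.6 and rate 4.7→13.7.

Posterior: Gamma(shape=17.6, rate=13.7)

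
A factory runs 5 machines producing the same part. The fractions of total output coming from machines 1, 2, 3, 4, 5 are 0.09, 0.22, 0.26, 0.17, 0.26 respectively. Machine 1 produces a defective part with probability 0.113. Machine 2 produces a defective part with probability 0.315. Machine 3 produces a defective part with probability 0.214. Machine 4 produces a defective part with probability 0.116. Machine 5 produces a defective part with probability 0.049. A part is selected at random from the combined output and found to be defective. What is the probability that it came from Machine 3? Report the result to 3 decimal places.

Posterior probability ≈ 0.332

P(defective|M1) = 0.113; P(defective|M2) = 0.315; P(defective|M3) = 0.214; P(defective|M4) = 0.116; P(defective|M5) = 0.049.
Prior × likelihood for each source: 0.09·0.113=0.01017, 0.22·0.315=0.06930, 0.26·0.214=0.05564, 0.17·0.116=0.01972, 0.26·0.049=0.01274. Summing gives P(defective) = 0.16757.
P(Machine 3 | defective) = 0.05564 / 0.16757 = 0.332.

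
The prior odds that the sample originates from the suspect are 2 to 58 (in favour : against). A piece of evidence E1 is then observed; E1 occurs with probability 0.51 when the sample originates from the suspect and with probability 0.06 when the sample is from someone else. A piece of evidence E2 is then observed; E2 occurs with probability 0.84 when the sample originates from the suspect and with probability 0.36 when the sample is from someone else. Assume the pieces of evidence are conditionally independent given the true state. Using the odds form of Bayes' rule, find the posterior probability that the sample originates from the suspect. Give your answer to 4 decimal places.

Prior odds = 2/58 = 0.034483.
Likelihood ratio for E1 = 0.51/0.06 = 8.5000.
Likelihood ratio for E2 = 0.84/0.36 = 2.3333.
Posterior odds = prior odds × LR₁ × LR₂ = 0.68391.
Posterior probability = odds/(1+odds) = 0.68391/1.6839 = 0.4061.

Posterior probability ≈ 0.4061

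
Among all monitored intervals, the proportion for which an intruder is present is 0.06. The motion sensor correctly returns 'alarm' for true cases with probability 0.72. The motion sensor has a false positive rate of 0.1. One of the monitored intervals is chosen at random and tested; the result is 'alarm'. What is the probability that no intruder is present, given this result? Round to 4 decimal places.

Let H be the event that an intruder is present. P(H) = 0.06, so P(¬H) = 0.94. With E the 'alarm' result, P(E|H) = 0.72 and P(E|¬H) = 0.1.
P(E) = 0.72·0.06 + 0.1·0.94 = 0.043200 + 0.094000 = 0.13720.
By Bayes' theorem, P(H|E) = 0.043200 / 0.13720 = 0.3149. Hence P(¬H|E) = 1 − 0.3149 = 0.6851.

P(¬H | E) ≈ 0.6851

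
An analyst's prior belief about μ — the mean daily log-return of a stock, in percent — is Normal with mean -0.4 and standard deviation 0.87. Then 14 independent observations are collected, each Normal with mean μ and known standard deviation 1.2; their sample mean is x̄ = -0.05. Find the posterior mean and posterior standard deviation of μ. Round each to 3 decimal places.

Prior precision 1/τ₀² = 1/0.87² = 1.32118; data precision n/σ² = 14/1.2² = 9.72222.
Posterior precision = 1.32118 + 9.72222 = 11.0434, giving posterior SD = 1/√11.0434 = 0.301.
Posterior mean = (1.32118·-0.4 + 9.72222·-0.05) / 11.0434 = -0.092.

Posterior mean ≈ -0.092; posterior SD ≈ 0.301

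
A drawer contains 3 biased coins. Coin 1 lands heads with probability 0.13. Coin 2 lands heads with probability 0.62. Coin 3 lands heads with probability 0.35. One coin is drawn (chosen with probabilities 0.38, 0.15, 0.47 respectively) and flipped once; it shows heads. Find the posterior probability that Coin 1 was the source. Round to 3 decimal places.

Posterior probability ≈ 0.161

Tabulate prior·likelihood by source: [1] prior 0.38, lik 0.13, product 0.04940; [2] prior 0.15, lik 0.62, product 0.09300; [3] prior 0.47, lik 0.35, product 0.1645.
Normalizing constant = 0.30690; the posterior for Coin 1 is its product over the sum, 0.04940/0.30690 = 0.161.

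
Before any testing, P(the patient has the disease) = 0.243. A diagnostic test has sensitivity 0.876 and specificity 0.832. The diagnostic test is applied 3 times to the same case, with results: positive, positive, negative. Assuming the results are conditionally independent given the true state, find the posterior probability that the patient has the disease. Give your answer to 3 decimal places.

Let H be the event that the patient has the disease; start with P(H) = 0.243. P('positive'|H) = 0.876, P('positive'|¬H) = 0.168.
Update on result 1 ('positive'): P(H) ← 0.876·0.2430 / (0.876·0.2430 + 0.168·0.7570) = 0.21287/0.34004 = 0.6260.
Update on result 2 ('positive'): P(H) ← 0.876·0.6260 / (0.876·0.6260 + 0.168·0.3740) = 0.54838/0.61121 = 0.8972.
Update on result 3 ('negative'): P(H) ← 0.124·0.8972 / (0.124·0.8972 + 0.832·0.1028) = 0.11125/0.19678 = 0.5654.

Posterior P(H) ≈ 0.565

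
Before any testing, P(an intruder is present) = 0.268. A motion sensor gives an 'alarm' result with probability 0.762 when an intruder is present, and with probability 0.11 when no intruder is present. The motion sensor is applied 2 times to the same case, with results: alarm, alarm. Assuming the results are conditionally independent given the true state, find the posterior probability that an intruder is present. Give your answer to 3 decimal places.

Posterior P(H) ≈ 0.946

With H the event that an intruder is present, the joint likelihood of the observed sequence is P(data|H) = 0.762·0.762 = 0.58064 and P(data|¬H) = 0.11·0.11 = 0.012100.
Bayes: P(H|data) = 0.268·0.58064 / (0.268·0.58064 + 0.732·0.012100) = 0.15561/0.16447 = 0.9461.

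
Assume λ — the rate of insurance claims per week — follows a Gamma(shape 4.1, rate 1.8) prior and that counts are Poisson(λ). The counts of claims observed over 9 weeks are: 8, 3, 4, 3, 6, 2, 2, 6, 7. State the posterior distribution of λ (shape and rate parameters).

The Poisson likelihood adds the total count to the shape and the number of exposure periods to the rate. Here ∑xᵢ = 41 and n = 9, so shape 4.1→45.1 and rate 1.8→10.8.

Posterior: Gamma(shape=45.1, rate=10.8)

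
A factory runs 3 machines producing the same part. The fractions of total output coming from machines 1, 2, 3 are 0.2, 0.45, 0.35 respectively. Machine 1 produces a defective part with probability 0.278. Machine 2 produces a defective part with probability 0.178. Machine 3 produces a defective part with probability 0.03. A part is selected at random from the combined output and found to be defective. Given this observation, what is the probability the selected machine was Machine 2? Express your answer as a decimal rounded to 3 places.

Tabulate prior·likelihood by source: [1] prior 0.2, lik 0.278, product 0.05560; [2] prior 0.45, lik 0.178, product 0.08010; [3] prior 0.35, lik 0.03, product 0.01050.
Normalizing constant = 0.14620; the posterior for Machine 2 is its product over the sum, 0.08010/0.14620 = 0.548.

Posterior probability ≈ 0.548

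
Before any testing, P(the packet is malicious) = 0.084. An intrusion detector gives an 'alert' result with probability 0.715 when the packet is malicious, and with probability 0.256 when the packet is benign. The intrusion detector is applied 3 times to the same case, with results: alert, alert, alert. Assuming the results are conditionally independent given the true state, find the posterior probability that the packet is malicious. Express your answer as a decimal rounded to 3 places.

Posterior P(H) ≈ 0.666

With H the event that the packet is malicious, the joint likelihood of the observed sequence is P(data|H) = 0.715·0.715·0.715 = 0.36553 and P(data|¬H) = 0.256·0.256·0.256 = 0.016777.
Bayes: P(H|data) = 0.084·0.36553 / (0.084·0.36553 + 0.916·0.016777) = 0.030704/0.046072 = 0.6664.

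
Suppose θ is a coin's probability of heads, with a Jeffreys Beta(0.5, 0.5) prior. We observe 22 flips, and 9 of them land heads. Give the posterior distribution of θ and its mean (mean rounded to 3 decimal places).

The binomial likelihood is conjugate to the Beta prior: with 9 successes and 13 failures, the posterior is Beta(0.5+9, 0.5+13) = Beta(9.5, 13.5).
E[θ | data] = 9.5/(9.5+13.5) = 0.413.

Posterior: Beta(9.5, 13.5); mean ≈ 0.413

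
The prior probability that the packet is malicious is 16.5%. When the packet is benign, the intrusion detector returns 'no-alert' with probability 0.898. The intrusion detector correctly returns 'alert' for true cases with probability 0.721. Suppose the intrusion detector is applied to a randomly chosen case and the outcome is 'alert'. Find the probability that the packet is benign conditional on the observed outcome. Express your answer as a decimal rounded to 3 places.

Let H be the event that the packet is malicious. P(H) = 0.165, so P(¬H) = 0.835. With E the 'alert' result, P(E|H) = 0.721 and P(E|¬H) = 0.102.
P(E) = 0.721·0.165 + 0.102·0.835 = 0.11897 + 0.085170 = 0.20414.
By Bayes' theorem, P(H|E) = 0.11897 / 0.20414 = 0.583. Hence P(¬H|E) = 1 − 0.583 = 0.417.

P(¬H | E) ≈ 0.417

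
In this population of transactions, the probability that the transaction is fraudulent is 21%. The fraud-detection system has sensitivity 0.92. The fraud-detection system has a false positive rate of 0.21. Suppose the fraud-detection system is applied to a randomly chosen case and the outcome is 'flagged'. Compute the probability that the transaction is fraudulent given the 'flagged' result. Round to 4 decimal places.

P(H | E) ≈ 0.5380

Let H be the event that the transaction is fraudulent. P(H) = 0.21, so P(¬H) = 0.79. With E the 'flagged' result, P(E|H) = 0.92 and P(E|¬H) = 0.21.
P(E) = 0.92·0.21 + 0.21·0.79 = 0.19320 + 0.16590 = 0.35910.
By Bayes' theorem, P(H|E) = 0.19320 / 0.35910 = 0.5380.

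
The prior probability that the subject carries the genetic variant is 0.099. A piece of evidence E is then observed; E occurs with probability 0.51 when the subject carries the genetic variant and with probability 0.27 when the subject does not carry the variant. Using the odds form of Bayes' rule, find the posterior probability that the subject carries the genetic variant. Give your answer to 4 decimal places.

Prior odds = 0.099/(1−0.099) = 0.10988.
Likelihood ratio for E = 0.51/0.27 = 1.8889.
Posterior odds = prior odds × LR = 0.20755.
Posterior probability = odds/(1+odds) = 0.20755/1.2075 = 0.1719.

Posterior probability ≈ 0.1719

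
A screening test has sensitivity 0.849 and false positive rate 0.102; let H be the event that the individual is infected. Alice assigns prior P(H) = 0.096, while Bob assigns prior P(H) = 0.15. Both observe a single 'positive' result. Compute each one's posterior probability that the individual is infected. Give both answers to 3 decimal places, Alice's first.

P('+'|H) = 0.849, P('+'|¬H) = 0.102.
Alice: numerator 0.849·0.096 = 0.081504; evidence = 0.081504+0.102·0.904 = 0.17371; posterior = 0.469.
Bob: numerator 0.849·0.15 = 0.12735; evidence = 0.12735+0.102·0.85 = 0.21405; posterior = 0.595.

Alice: 0.469; Bob: 0.595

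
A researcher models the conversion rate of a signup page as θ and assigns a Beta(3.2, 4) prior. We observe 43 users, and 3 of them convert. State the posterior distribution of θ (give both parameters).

Posterior: Beta(6.2, 44)

The binomial likelihood is conjugate to the Beta prior: with 3 successes and 40 failures, the posterior is Beta(3.2+3, 4+40) = Beta(6.2, 44).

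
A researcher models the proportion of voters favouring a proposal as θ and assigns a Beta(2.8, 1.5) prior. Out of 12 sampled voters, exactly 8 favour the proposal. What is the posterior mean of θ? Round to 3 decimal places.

Posterior mean ≈ 0.663

The binomial likelihood is conjugate to the Beta prior: with 8 successes and 4 failures, the posterior is Beta(2.8+8, 1.5+4) = Beta(10.8, 5.5).
E[θ | data] = 10.8/(10.8+5.5) = 0.663.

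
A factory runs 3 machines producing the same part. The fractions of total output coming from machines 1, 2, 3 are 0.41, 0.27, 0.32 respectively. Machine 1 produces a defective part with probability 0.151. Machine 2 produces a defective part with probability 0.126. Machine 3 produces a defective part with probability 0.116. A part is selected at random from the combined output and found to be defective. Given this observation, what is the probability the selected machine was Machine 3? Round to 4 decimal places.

Posterior probability ≈ 0.2790

Tabulate prior·likelihood by source: [1] prior 0.41, lik 0.151, product 0.06191; [2] prior 0.27, lik 0.126, product 0.03402; [3] prior 0.32, lik 0.116, product 0.03712.
Normalizing constant = 0.13305; the posterior for Machine 3 is its product over the sum, 0.03712/0.13305 = 0.2790.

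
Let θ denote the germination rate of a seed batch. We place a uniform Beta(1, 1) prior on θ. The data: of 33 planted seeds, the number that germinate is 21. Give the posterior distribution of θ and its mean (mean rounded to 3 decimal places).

Posterior: Beta(22, 13); mean ≈ 0.629

The binomial likelihood is conjugate to the Beta prior: with 21 successes and 12 failures, the posterior is Beta(1+21, 1+12) = Beta(22, 13).
Posterior mean = α/(α+β) = 22/35 = 0.629.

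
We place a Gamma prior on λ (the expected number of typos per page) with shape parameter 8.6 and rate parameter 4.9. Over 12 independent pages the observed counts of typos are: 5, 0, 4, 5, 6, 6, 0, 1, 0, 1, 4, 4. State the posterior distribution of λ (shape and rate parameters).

The Poisson likelihood adds the total count to the shape and the number of exposure periods to the rate. Here ∑xᵢ = 36 and n = 12, so shape 8.6→44.6 and rate 4.9→16.9.

Posterior: Gamma(shape=44.6, rate=16.9)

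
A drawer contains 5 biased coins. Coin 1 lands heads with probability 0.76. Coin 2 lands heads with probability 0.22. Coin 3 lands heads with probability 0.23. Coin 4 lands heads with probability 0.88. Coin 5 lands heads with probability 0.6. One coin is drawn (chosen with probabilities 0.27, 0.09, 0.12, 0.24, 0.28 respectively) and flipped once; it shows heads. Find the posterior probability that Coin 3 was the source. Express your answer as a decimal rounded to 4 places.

Posterior probability ≈ 0.0437

P(heads|C1) = 0.76; P(heads|C2) = 0.22; P(heads|C3) = 0.23; P(heads|C4) = 0.88; P(heads|C5) = 0.6.
Prior × likelihood for each source: 0.27·0.76=0.2052, 0.09·0.22=0.01980, 0.12·0.23=0.02760, 0.24·0.88=0.2112, 0.28·0.6=0.1680. Summing gives P(heads) = 0.63180.
P(Coin 3 | heads) = 0.02760 / 0.63180 = 0.0437.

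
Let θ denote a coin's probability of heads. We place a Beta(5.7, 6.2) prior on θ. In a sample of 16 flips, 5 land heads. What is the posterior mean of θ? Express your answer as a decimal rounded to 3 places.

Observing 5 successes and 11 failures updates Beta(5.7, 6.2) by adding the success and failure counts to the two shape parameters: α = 5.7+5 = 10.7, β = 6.2+11 = 17.2.
Posterior mean = α/(α+β) = 10.7/27.9 = 0.384.

Posterior mean ≈ 0.384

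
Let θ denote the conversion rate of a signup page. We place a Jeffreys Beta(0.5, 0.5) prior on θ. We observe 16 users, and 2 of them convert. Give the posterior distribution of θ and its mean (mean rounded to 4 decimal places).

The binomial likelihood is conjugate to the Beta prior: with 2 successes and 14 failures, the posterior is Beta(0.5+2, 0.5+14) = Beta(2.5, 14.5).
E[θ | data] = 2.5/(2.5+14.5) = 0.1471.

Posterior: Beta(2.5, 14.5); mean ≈ 0.1471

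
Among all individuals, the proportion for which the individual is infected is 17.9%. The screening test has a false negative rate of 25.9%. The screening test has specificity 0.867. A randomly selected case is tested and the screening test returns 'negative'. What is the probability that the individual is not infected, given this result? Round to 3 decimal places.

P(¬H | E) ≈ 0.939

Write H for 'the individual is infected'. Prior odds H:¬H = 0.179/0.821 = 0.21803. For the 'negative' outcome, the likelihood ratio is 0.259/0.867 = 0.29873.
Posterior odds = 0.21803 × 0.29873 = 0.065131, so P(H|E) = 0.065131/(1+0.065131) = 0.061. Then P(¬H|E) = 1 − 0.061 = 0.939.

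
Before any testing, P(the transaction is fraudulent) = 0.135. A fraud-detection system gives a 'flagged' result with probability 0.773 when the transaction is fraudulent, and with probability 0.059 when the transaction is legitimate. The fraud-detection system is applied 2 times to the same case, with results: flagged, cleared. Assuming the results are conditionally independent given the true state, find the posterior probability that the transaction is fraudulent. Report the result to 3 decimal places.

Posterior P(H) ≈ 0.330

Let H be the event that the transaction is fraudulent; start with P(H) = 0.135. P('flagged'|H) = 0.773, P('flagged'|¬H) = 0.059.
Update on result 1 ('flagged'): P(H) ← 0.773·0.1350 / (0.773·0.1350 + 0.059·0.8650) = 0.10436/0.15539 = 0.6716.
Update on result 2 ('cleared'): P(H) ← 0.227·0.6716 / (0.227·0.6716 + 0.941·0.3284) = 0.15245/0.46150 = 0.3303.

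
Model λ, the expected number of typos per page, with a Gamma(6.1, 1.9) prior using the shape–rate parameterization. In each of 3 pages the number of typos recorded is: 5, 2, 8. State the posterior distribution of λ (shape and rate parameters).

The Poisson likelihood adds the total count to the shape and the number of exposure periods to the rate. Here ∑xᵢ = 15 and n = 3, so shape 6.1→21.1 and rate 1.9→4.9.

Posterior: Gamma(shape=21.1, rate=4.9)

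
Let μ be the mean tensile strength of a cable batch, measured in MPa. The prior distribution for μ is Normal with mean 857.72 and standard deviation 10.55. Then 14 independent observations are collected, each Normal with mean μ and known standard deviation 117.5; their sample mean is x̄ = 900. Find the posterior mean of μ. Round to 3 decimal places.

Prior precision 1/τ₀² = 1/10.55² = 0.00898452; data precision n/σ² = 14/117.5² = 0.00101403.
Posterior precision = 0.00898452 + 0.00101403 = 0.00999856.
Posterior mean = (0.00898452·857.72 + 0.00101403·900) / 0.00999856 = 862.008.

Posterior mean ≈ 862.008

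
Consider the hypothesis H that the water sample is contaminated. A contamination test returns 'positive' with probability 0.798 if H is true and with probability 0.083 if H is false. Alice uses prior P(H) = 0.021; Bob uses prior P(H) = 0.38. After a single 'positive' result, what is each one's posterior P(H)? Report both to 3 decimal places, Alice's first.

Alice: 0.171; Bob: 0.855

P('+'|H) = 0.798, P('+'|¬H) = 0.083.
Alice: numerator 0.798·0.021 = 0.016758; evidence = 0.016758+0.083·0.979 = 0.098015; posterior = 0.171.
Bob: numerator 0.798·0.38 = 0.30324; evidence = 0.30324+0.083·0.62 = 0.35470; posterior = 0.855.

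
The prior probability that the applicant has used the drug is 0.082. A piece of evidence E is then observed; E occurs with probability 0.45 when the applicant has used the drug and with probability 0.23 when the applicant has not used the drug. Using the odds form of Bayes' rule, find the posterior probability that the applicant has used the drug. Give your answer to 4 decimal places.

Prior odds = 0.082/(1−0.082) = 0.089325. In log-odds, ln(0.089325) = -2.4155.
Add log likelihood ratio: ln(1.9565) = 0.67117.
Posterior log-odds = -1.7443, so posterior odds = exp(-1.7443) = 0.17477. Converting, P(H|E) = 0.17477/1.1748 = 0.1488.

Posterior probability ≈ 0.1488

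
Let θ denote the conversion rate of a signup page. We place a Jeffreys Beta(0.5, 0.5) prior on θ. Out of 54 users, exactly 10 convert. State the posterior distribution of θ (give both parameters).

Posterior: Beta(10.5, 44.5)

Observing 10 successes and 44 failures updates Beta(0.5, 0.5) by adding the success and failure counts to the two shape parameters: α = 0.5+10 = 10.5, β = 0.5+44 = 44.5.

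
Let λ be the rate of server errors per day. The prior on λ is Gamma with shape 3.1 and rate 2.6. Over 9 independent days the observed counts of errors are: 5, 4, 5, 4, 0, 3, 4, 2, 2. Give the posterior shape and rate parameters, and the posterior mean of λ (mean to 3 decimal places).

Posterior: Gamma(shape=32.1, rate=11.6); mean ≈ 2.767

Total count ∑xᵢ = 29 over n = 9 days.
Gamma is conjugate to the Poisson likelihood: posterior is Gamma(shape = 3.1+29 = 32.1, rate = 2.6+9 = 11.6).
E[λ | data] = 32.1/11.6 = 2.767.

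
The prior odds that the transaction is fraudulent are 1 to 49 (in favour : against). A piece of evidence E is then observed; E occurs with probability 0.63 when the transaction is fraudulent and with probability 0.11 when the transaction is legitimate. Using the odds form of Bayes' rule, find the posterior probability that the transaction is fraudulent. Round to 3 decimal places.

Prior odds = 1/49 = 0.020408.
Likelihood ratio for E = 0.63/0.11 = 5.7273.
Posterior odds = prior odds × LR = 0.11688.
Posterior probability = odds/(1+odds) = 0.11688/1.1169 = 0.105.

Posterior probability ≈ 0.105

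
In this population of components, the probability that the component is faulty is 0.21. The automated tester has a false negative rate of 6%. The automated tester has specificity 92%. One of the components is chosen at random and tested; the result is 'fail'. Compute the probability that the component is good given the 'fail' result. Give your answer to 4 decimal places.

P(¬H | E) ≈ 0.2425

Let H be the event that the component is faulty. P(H) = 0.21, so P(¬H) = 0.79. With E the 'fail' result, P(E|H) = 0.94 and P(E|¬H) = 0.08.
P(E) = 0.94·0.21 + 0.08·0.79 = 0.19740 + 0.063200 = 0.26060.
By Bayes' theorem, P(H|E) = 0.19740 / 0.26060 = 0.7575. Hence P(¬H|E) = 1 − 0.7575 = 0.2425.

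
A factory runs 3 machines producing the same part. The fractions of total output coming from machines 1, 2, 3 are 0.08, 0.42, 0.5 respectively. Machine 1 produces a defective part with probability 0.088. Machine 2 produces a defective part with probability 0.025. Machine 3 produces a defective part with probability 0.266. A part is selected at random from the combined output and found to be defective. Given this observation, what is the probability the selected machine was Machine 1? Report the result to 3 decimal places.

P(defective|M1) = 0.088; P(defective|M2) = 0.025; P(defective|M3) = 0.266.
Prior × likelihood for each source: 0.08·0.088=0.007040, 0.42·0.025=0.01050, 0.5·0.266=0.1330. Summing gives P(defective) = 0.15054.
P(Machine 1 | defective) = 0.007040 / 0.15054 = 0.047.

Posterior probability ≈ 0.047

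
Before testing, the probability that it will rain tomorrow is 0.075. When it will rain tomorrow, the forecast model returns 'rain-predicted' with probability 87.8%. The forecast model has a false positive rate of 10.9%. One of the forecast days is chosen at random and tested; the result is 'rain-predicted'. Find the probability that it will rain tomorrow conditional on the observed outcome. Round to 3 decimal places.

Let H be the event that it will rain tomorrow. P(H) = 0.075, so P(¬H) = 0.925. With E the 'rain-predicted' result, P(E|H) = 0.878 and P(E|¬H) = 0.109.
P(E) = 0.878·0.075 + 0.109·0.925 = 0.065850 + 0.10082 = 0.16667.
By Bayes' theorem, P(H|E) = 0.065850 / 0.16667 = 0.395.

P(H | E) ≈ 0.395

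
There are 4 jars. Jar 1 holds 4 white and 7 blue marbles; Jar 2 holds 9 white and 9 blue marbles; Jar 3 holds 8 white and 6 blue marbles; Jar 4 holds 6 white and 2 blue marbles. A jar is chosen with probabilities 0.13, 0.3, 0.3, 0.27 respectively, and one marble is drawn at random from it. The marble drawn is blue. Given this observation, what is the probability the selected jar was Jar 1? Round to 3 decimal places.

Posterior probability ≈ 0.193

P(blue|Jar 1) = 0.6364; P(blue|Jar 2) = 0.5; P(blue|Jar 3) = 0.4286; P(blue|Jar 4) = 0.25.
Prior × likelihood for each source: 0.13·0.6364=0.08273, 0.3·0.5=0.1500, 0.3·0.4286=0.1286, 0.27·0.25=0.06750. Summing gives P(blue) = 0.42880.
P(Jar 1 | blue) = 0.08273 / 0.42880 = 0.193.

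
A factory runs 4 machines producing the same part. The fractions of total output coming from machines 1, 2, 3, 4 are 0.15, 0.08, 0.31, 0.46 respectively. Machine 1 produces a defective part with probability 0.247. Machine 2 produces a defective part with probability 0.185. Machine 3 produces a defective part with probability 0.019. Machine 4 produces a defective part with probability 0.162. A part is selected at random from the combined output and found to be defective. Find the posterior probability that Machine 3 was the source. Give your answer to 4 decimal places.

P(defective|M1) = 0.247; P(defective|M2) = 0.185; P(defective|M3) = 0.019; P(defective|M4) = 0.162.
Prior × likelihood for each source: 0.15·0.247=0.03705, 0.08·0.185=0.01480, 0.31·0.019=0.005890, 0.46·0.162=0.07452. Summing gives P(defective) = 0.13226.
P(Machine 3 | defective) = 0.005890 / 0.13226 = 0.0445.

Posterior probability ≈ 0.0445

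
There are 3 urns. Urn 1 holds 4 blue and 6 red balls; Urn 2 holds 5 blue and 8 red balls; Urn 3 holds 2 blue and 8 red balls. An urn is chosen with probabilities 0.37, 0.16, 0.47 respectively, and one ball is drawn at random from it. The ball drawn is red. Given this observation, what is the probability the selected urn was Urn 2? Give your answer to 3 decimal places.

Posterior probability ≈ 0.141

Tabulate prior·likelihood by source: [1] prior 0.37, lik 0.6, product 0.2220; [2] prior 0.16, lik 0.6154, product 0.09846; [3] prior 0.47, lik 0.8, product 0.3760.
Normalizing constant = 0.69646; the posterior for Urn 2 is its product over the sum, 0.09846/0.69646 = 0.141.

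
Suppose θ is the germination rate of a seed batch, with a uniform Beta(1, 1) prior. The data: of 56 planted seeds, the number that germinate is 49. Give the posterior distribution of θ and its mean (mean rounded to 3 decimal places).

Observing 49 successes and 7 failures updates Beta(1, 1) by adding the success and failure counts to the two shape parameters: α = 1+49 = 50, β = 1+7 = 8.
E[θ | data] = 50/(50+8) = 0.862.

Posterior: Beta(50, 8); mean ≈ 0.862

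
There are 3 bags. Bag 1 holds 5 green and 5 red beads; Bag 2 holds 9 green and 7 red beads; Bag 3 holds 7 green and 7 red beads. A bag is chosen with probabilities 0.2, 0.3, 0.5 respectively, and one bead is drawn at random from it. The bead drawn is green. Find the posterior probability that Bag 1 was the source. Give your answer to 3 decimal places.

Posterior probability ≈ 0.193

Tabulate prior·likelihood by source: [1] prior 0.2, lik 0.5, product 0.1000; [2] prior 0.3, lik 0.5625, product 0.1687; [3] prior 0.5, lik 0.5, product 0.2500.
Normalizing constant = 0.51875; the posterior for Bag 1 is its product over the sum, 0.1000/0.51875 = 0.193.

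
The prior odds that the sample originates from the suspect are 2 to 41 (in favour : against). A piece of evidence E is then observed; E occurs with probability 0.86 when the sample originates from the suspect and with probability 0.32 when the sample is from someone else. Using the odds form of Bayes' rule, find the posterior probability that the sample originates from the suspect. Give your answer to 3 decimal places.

Prior odds = 2/41 = 0.048780.
Likelihood ratio for E = 0.86/0.32 = 2.6875.
Posterior odds = prior odds × LR = 0.13110.
Posterior probability = odds/(1+odds) = 0.13110/1.1311 = 0.116.

Posterior probability ≈ 0.116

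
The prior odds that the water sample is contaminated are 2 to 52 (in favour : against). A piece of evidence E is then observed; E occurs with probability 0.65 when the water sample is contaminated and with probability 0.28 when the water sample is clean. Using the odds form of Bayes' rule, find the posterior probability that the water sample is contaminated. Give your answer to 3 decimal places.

Posterior probability ≈ 0.082

Prior odds = 2/52 = 0.038462. In log-odds, ln(0.038462) = -3.2581.
Add log likelihood ratio: ln(2.3214) = 0.84218.
Posterior log-odds = -2.4159, so posterior odds = exp(-2.4159) = 0.089286. Converting, P(H|E) = 0.089286/1.0893 = 0.082.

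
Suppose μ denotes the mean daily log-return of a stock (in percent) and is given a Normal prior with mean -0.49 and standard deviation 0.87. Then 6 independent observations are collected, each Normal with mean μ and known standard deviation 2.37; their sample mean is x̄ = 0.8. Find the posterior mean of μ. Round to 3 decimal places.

With known σ, the Normal prior is conjugate. Weight on the data is w = (n/σ²)/(n/σ² + 1/τ₀²) = 1.06820/(1.06820+1.32118) = 0.44706.
Posterior mean = w·x̄ + (1−w)·μ₀ = 0.44706·0.8 + 0.55294·-0.49 = 0.087.

Posterior mean ≈ 0.087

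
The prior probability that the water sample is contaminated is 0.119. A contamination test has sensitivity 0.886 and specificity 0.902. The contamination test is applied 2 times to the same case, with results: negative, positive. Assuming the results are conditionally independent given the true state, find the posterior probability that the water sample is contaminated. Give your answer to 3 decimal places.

Posterior P(H) ≈ 0.134

Let H be the event that the water sample is contaminated; start with P(H) = 0.119. P('positive'|H) = 0.886, P('positive'|¬H) = 0.098.
Update on result 1 ('negative'): P(H) ← 0.114·0.1190 / (0.114·0.1190 + 0.902·0.8810) = 0.013566/0.80823 = 0.0168.
Update on result 2 ('positive'): P(H) ← 0.886·0.0168 / (0.886·0.0168 + 0.098·0.9832) = 0.014871/0.11123 = 0.1337.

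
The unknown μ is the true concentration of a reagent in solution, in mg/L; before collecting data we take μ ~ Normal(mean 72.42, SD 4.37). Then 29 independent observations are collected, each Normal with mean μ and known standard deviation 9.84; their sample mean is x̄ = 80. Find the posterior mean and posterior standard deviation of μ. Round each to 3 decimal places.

Posterior mean ≈ 78.872; posterior SD ≈ 1.686

Prior precision 1/τ₀² = 1/4.37² = 0.0523645; data precision n/σ² = 29/9.84² = 0.299508.
Posterior precision = 0.0523645 + 0.299508 = 0.351872, giving posterior SD = 1/√0.351872 = 1.686.
Posterior mean = (0.0523645·72.42 + 0.299508·80) / 0.351872 = 78.872.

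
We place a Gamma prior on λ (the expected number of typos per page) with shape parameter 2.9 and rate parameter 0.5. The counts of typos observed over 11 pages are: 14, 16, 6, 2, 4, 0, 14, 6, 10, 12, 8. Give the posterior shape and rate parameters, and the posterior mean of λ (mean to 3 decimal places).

Posterior: Gamma(shape=94.9, rate=11.5); mean ≈ 8.252

Total count ∑xᵢ = 92 over n = 11 pages.
Gamma is conjugate to the Poisson likelihood: posterior is Gamma(shape = 2.9+92 = 94.9, rate = 0.5+11 = 11.5).
Posterior mean = shape/rate = 94.9/11.5 = 8.252.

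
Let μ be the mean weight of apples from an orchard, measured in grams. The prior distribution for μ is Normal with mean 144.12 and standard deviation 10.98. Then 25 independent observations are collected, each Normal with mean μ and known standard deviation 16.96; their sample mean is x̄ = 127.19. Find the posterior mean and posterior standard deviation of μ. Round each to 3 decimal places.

With known σ, the Normal prior is conjugate. Weight on the data is w = (n/σ²)/(n/σ² + 1/τ₀²) = 0.0869137/(0.0869137+0.00829460) = 0.91288.
Posterior mean = w·x̄ + (1−w)·μ₀ = 0.91288·127.19 + 0.087121·144.12 = 128.665. Posterior variance = 1/(0.0869137+0.00829460) = 10.5033, so SD = 3.241.

Posterior mean ≈ 128.665; posterior SD ≈ 3.241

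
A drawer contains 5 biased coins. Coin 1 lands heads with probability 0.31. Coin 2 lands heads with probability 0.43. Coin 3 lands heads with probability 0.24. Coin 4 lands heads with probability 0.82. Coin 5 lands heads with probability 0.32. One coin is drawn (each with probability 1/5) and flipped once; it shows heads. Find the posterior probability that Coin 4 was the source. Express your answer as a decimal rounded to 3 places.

Tabulate prior·likelihood by source: [1] prior 0.2, lik 0.31, product 0.06200; [2] prior 0.2, lik 0.43, product 0.08600; [3] prior 0.2, lik 0.24, product 0.04800; [4] prior 0.2, lik 0.82, product 0.1640; [5] prior 0.2, lik 0.32, product 0.06400.
Normalizing constant = 0.42400; the posterior for Coin 4 is its product over the sum, 0.1640/0.42400 = 0.387.

Posterior probability ≈ 0.387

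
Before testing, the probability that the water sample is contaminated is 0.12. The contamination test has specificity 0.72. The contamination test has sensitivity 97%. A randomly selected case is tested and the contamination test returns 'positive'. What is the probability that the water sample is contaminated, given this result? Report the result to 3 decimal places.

P(H | E) ≈ 0.321

Let H be the event that the water sample is contaminated. P(H) = 0.12, so P(¬H) = 0.88. With E the 'positive' result, P(E|H) = 0.97 and P(E|¬H) = 0.28.
P(E) = 0.97·0.12 + 0.28·0.88 = 0.11640 + 0.24640 = 0.36280.
By Bayes' theorem, P(H|E) = 0.11640 / 0.36280 = 0.321.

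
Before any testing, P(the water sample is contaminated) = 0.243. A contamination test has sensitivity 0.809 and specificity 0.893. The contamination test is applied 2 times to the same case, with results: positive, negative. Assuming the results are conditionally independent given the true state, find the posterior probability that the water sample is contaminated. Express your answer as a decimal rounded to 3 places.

Posterior P(H) ≈ 0.342

Let H be the event that the water sample is contaminated; start with P(H) = 0.243. P('positive'|H) = 0.809, P('positive'|¬H) = 0.107.
Update on result 1 ('positive'): P(H) ← 0.809·0.2430 / (0.809·0.2430 + 0.107·0.7570) = 0.19659/0.27759 = 0.7082.
Update on result 2 ('negative'): P(H) ← 0.191·0.7082 / (0.191·0.7082 + 0.893·0.2918) = 0.13527/0.39584 = 0.3417.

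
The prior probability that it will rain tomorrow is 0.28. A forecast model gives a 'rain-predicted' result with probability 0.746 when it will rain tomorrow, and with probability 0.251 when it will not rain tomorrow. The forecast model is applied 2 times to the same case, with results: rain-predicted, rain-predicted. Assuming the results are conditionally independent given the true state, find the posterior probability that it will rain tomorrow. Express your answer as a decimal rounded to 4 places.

Posterior P(H) ≈ 0.7745

Let H be the event that it will rain tomorrow; start with P(H) = 0.28. P('rain-predicted'|H) = 0.746, P('rain-predicted'|¬H) = 0.251.
Update on result 1 ('rain-predicted'): P(H) ← 0.746·0.2800 / (0.746·0.2800 + 0.251·0.7200) = 0.20888/0.38960 = 0.5361.
Update on result 2 ('rain-predicted'): P(H) ← 0.746·0.5361 / (0.746·0.5361 + 0.251·0.4639) = 0.39996/0.51639 = 0.7745.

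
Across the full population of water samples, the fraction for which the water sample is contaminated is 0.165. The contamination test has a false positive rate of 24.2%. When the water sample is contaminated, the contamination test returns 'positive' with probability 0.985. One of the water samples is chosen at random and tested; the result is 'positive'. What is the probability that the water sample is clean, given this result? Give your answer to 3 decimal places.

Write H for 'the water sample is contaminated'. Prior odds H:¬H = 0.165/0.835 = 0.19760. For the 'positive' outcome, the likelihood ratio is 0.985/0.242 = 4.0702.
Posterior odds = 0.19760 × 4.0702 = 0.80430, so P(H|E) = 0.80430/(1+0.80430) = 0.446. Then P(¬H|E) = 1 − 0.446 = 0.554.

P(¬H | E) ≈ 0.554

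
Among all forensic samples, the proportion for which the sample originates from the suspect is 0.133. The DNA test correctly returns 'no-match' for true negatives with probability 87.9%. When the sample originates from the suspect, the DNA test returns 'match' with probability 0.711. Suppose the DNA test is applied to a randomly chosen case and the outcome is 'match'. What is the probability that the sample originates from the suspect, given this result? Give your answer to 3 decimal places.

Let H be the event that the sample originates from the suspect. P(H) = 0.133, so P(¬H) = 0.867. With E the 'match' result, P(E|H) = 0.711 and P(E|¬H) = 0.121.
P(E) = 0.711·0.133 + 0.121·0.867 = 0.094563 + 0.10491 = 0.19947.
By Bayes' theorem, P(H|E) = 0.094563 / 0.19947 = 0.474.

P(H | E) ≈ 0.474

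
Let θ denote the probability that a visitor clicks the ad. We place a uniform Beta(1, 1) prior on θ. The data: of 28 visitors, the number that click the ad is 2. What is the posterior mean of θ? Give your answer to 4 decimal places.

The binomial likelihood is conjugate to the Beta prior: with 2 successes and 26 failures, the posterior is Beta(1+2, 1+26) = Beta(3, 27).
Posterior mean = α/(α+β) = 3/30 = 0.1000.

Posterior mean ≈ 0.1000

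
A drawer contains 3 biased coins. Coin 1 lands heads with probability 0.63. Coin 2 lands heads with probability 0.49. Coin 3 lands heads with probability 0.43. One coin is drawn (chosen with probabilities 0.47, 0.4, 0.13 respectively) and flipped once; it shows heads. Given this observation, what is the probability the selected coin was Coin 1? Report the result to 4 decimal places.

Posterior probability ≈ 0.5403

Tabulate prior·likelihood by source: [1] prior 0.47, lik 0.63, product 0.2961; [2] prior 0.4, lik 0.49, product 0.1960; [3] prior 0.13, lik 0.43, product 0.05590.
Normalizing constant = 0.54800; the posterior for Coin 1 is its product over the sum, 0.2961/0.54800 = 0.5403.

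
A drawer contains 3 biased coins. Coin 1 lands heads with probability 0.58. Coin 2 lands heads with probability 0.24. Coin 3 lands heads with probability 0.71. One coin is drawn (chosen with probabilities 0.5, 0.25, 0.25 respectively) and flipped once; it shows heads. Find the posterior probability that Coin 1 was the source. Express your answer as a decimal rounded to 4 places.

P(heads|C1) = 0.58; P(heads|C2) = 0.24; P(heads|C3) = 0.71.
Prior × likelihood for each source: 0.5·0.58=0.2900, 0.25·0.24=0.06000, 0.25·0.71=0.1775. Summing gives P(heads) = 0.52750.
P(Coin 1 | heads) = 0.2900 / 0.52750 = 0.5498.

Posterior probability ≈ 0.5498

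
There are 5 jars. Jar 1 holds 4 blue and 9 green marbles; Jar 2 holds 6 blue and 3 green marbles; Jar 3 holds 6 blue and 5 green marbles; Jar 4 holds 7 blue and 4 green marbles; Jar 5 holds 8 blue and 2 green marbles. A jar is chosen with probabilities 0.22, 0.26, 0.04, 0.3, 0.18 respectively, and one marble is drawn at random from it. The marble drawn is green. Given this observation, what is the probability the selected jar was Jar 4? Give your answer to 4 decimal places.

Posterior probability ≈ 0.2712

P(green|Jar 1) = 0.6923; P(green|Jar 2) = 0.3333; P(green|Jar 3) = 0.4545; P(green|Jar 4) = 0.3636; P(green|Jar 5) = 0.2.
Prior × likelihood for each source: 0.22·0.6923=0.1523, 0.26·0.3333=0.08667, 0.04·0.4545=0.01818, 0.3·0.3636=0.1091, 0.18·0.2=0.03600. Summing gives P(green) = 0.40225.
P(Jar 4 | green) = 0.1091 / 0.40225 = 0.2712.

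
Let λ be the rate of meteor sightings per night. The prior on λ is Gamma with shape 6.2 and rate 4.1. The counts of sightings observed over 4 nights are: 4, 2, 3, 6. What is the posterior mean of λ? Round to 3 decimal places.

Posterior mean ≈ 2.617

Total count ∑xᵢ = 15 over n = 4 nights.
Gamma is conjugate to the Poisson likelihood: posterior is Gamma(shape = 6.2+15 = 21.2, rate = 4.1+4 = 8.1).
E[λ | data] = 21.2/8.1 = 2.617.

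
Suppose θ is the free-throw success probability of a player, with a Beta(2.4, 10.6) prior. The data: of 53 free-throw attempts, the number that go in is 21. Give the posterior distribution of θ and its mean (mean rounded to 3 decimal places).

The binomial likelihood is conjugate to the Beta prior: with 21 successes and 32 failures, the posterior is Beta(2.4+21, 10.6+32) = Beta(23.4, 42.6).
Posterior mean = α/(α+β) = 23.4/66 = 0.355.

Posterior: Beta(23.4, 42.6); mean ≈ 0.355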